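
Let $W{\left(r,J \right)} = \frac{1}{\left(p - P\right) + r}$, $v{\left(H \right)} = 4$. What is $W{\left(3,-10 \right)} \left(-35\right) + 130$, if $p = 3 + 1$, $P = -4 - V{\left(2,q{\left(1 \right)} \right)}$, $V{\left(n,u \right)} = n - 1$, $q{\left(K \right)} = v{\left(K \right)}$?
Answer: $\frac{1525}{12} \approx 127.08$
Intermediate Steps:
$q{\left(K \right)} = 4$
$V{\left(n,u \right)} = -1 + n$ ($V{\left(n,u \right)} = n - 1 = -1 + n$)
$P = -5$ ($P = -4 - \left(-1 + 2\right) = -4 - 1 = -5$)
$p = 4$
$W{\left(r,J \right)} = \frac{1}{9 + r}$ ($W{\left(r,J \right)} = \frac{1}{\left(4 - -5\right) + r} = \frac{1}{\left(4 + 5\right) + r} = \frac{1}{9 + r}$)
$W{\left(3,-10 \right)} \left(-35\right) + 130 = \frac{1}{9 + 3} \left(-35\right) + 130 = \frac{1}{12} \left(-35\right) + 130 = - \frac{35}{12} + 130 = \frac{1525}{12}$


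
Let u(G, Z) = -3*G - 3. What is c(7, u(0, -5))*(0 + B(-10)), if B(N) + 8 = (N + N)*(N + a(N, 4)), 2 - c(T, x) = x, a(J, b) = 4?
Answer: 560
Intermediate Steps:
u(G, Z) = -3 - 3*G
c(T, x) = 2 - x
B(N) = -8 + 2*N*(4 + N) (B(N) = -8 + (N + N)*(N + 4) = -8 + (2*N)*(4 + N) = -8 + 2*N*(4 + N))
c(7, u(0, -5))*(0 + B(-10)) = (2 - (-3 - 3*0))*(0 + (-8 + 2*(-10)² + 8*(-10))) = (2 - (-3 + 0))*(0 + (-8 + 2*100 - 80)) = (2 - 1*(-3))*(0 + (-8 + 200 - 80)) = (2 + 3)*(0 + 112) = 5*112 = 560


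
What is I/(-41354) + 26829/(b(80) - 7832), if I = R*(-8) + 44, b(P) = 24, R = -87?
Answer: -557632193/161446016 ≈ -3.4540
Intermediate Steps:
I = 740 (I = -87*(-8) + 44 = 696 + 44 = 740)
I/(-41354) + 26829/(b(80) - 7832) = 740/(-41354) + 26829/(24 - 7832) = 740*(-1/41354) + 26829/(-7808) = -370/20677 + 26829*(-1/7808) = -370/20677 - 26829/7808 = -557632193/161446016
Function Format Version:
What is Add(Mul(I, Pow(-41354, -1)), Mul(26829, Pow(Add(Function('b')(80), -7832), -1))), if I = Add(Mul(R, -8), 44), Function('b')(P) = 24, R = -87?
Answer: Rational(-557632193, 161446016) ≈ -3.4540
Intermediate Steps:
I = 740 (I = Add(Mul(-87, -8), 44) = Add(696, 44) = 740)
Add(Mul(I, Pow(-41354, -1)), Mul(26829, Pow(Add(Function('b')(80), -7832), -1))) = Add(Mul(740, Pow(-41354, -1)), Mul(26829, Pow(Add(24, -7832), -1))) = Add(Mul(740, Rational(-1, 41354)), Mul(26829, Pow(-7808, -1))) = Add(Rational(-370, 20677), Mul(26829, Rational(-1, 7808))) = Add(Rational(-370, 20677), Rational(-26829, 7808)) = Rational(-557632193, 161446016)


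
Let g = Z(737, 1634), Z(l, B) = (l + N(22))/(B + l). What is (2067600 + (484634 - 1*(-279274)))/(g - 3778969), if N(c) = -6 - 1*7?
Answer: -2237835156/2986644925 ≈ -0.74928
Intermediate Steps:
N(c) = -13 (N(c) = -6 - 7 = -13)
Z(l, B) = (-13 + l)/(B + l) (Z(l, B) = (l - 13)/(B + l) = (-13 + l)/(B + l))
g = 724/2371 (g = (-13 + 737)/(1634 + 737) = 724/2371 ≈ 0.30536)
(2067600 + (484634 - 1*(-279274)))/(g - 3778969) = (2067600 + (484634 - 1*(-279274)))/(724/2371 - 3778969) = (2067600 + (484634 + 279274))/(-8959934775/2371) = (2067600 + 763908)*(-2371/8959934775) = 2831508*(-2371/8959934775) = -2237835156/2986644925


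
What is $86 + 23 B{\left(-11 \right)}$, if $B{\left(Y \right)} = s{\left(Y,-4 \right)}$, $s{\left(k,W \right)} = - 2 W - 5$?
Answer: $155$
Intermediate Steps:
$s{\left(k,W \right)} = -5 - 2 W$
$B{\left(Y \right)} = 3$ ($B{\left(Y \right)} = -5 - -8 = -5 + 8 = 3$)
$86 + 23 B{\left(-11 \right)} = 86 + 23 \cdot 3 = 86 + 69 = 155$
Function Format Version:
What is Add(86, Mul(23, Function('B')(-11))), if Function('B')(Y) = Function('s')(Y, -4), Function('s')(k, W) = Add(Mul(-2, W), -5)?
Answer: 155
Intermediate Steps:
Function('s')(k, W) = Add(-5, Mul(-2, W))
Function('B')(Y) = 3 (Function('B')(Y) = Add(-5, Mul(-2, -4)) = Add(-5, 8) = 3)
Add(86, Mul(23, Function('B')(-11))) = Add(86, Mul(23, 3)) = Add(86, 69) = 155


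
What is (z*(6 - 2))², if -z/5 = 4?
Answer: 6400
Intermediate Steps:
z = -20 (z = -5*4 = -20)
(z*(6 - 2))² = (-20*(6 - 2))² = (-20*4)² = (-80)² = 6400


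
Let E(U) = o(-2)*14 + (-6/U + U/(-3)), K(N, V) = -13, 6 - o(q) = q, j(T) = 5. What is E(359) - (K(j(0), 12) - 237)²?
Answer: -67320775/1077 ≈ -62508.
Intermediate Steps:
o(q) = 6 - q
E(U) = 112 - 6/U - U/3 (E(U) = (6 - 1*(-2))*14 + (-6/U + U/(-3)) = (6 + 2)*14 + (-6/U + U*(-⅓)) = 8*14 + (-6/U - U/3) = 112 + (-6/U - U/3) = 112 - 6/U - U/3)
E(359) - (K(j(0), 12) - 237)² = (112 - 6/359 - ⅓*359) - (-13 - 237)² = (112 - 6*1/359 - 359/3) - 1*(-250)² = (112 - 6/359 - 359/3) - 1*62500 = -8275/1077 - 62500 = -67320775/1077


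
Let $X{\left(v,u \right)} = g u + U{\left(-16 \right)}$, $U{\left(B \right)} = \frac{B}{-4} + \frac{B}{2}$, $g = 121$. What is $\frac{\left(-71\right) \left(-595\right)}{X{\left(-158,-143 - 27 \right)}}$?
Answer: $- \frac{42245}{20574} \approx -2.0533$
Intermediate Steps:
$U{\left(B \right)} = \frac{B}{4}$ ($U{\left(B \right)} = B \left(- \frac{1}{4}\right) + B \frac{1}{2} = - \frac{B}{4} + \frac{B}{2} = \frac{B}{4}$)
$X{\left(v,u \right)} = -4 + 121 u$ ($X{\left(v,u \right)} = 121 u + \frac{1}{4} \left(-16\right) = 121 u - 4 = -4 + 121 u$)
$\frac{\left(-71\right) \left(-595\right)}{X{\left(-158,-143 - 27 \right)}} = \frac{\left(-71\right) \left(-595\right)}{-4 + 121 \left(-143 - 27\right)} = \frac{42245}{-4 + 121 \left(-143 - 27\right)} = \frac{42245}{-4 + 121 \left(-170\right)} = \frac{42245}{-4 - 20570} = \frac{42245}{-20574} = 42245 \left(- \frac{1}{20574}\right) = - \frac{42245}{20574}$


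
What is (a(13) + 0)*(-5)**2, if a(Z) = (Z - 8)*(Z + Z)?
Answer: 3250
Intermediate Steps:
a(Z) = 2*Z*(-8 + Z) (a(Z) = (-8 + Z)*(2*Z) = 2*Z*(-8 + Z))
(a(13) + 0)*(-5)**2 = (2*13*(-8 + 13) + 0)*(-5)**2 = (2*13*5 + 0)*25 = (130 + 0)*25 = 130*25 = 3250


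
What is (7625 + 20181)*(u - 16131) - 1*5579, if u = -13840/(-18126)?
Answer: -4064963349875/9063 ≈ -4.4852e+8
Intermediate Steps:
u = 6920/9063 (u = -13840*(-1)/18126 = -1*(-6920/9063) = 6920/9063 ≈ 0.76354)
(7625 + 20181)*(u - 16131) - 1*5579 = (7625 + 20181)*(6920/9063 - 16131) - 1*5579 = 27806*(-146188333/9063) - 5579 = -4064912787398/9063 - 5579 = -4064963349875/9063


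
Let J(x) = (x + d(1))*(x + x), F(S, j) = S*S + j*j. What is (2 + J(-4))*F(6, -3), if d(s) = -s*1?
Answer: 1890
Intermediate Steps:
d(s) = -s
F(S, j) = S² + j²
J(x) = 2*x*(-1 + x) (J(x) = (x - 1*1)*(x + x) = (x - 1)*(2*x) = (-1 + x)*(2*x) = 2*x*(-1 + x))
(2 + J(-4))*F(6, -3) = (2 + 2*(-4)*(-1 - 4))*(6² + (-3)²) = (2 + 2*(-4)*(-5))*(36 + 9) = (2 + 40)*45 = 42*45 = 1890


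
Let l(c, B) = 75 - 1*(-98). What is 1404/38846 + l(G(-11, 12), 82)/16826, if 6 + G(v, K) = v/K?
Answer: 15172031/326811398 ≈ 0.046424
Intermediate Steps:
G(v, K) = -6 + v/K
l(c, B) = 173 (l(c, B) = 75 + 98 = 173)
1404/38846 + l(G(-11, 12), 82)/16826 = 1404/38846 + 173/16826 = 1404*(1/38846) + 173*(1/16826) = 702/19423 + 173/16826 = 15172031/326811398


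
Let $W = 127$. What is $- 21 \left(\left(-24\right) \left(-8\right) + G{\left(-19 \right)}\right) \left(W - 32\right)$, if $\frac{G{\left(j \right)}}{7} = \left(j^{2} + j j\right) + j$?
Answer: $-10200435$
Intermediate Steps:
$G{\left(j \right)} = 7 j + 14 j^{2}$ ($G{\left(j \right)} = 7 \left(\left(j^{2} + j j\right) + j\right) = 7 \left(\left(j^{2} + j^{2}\right) + j\right) = 7 \left(2 j^{2} + j\right) = 7 \left(j + 2 j^{2}\right) = 7 j + 14 j^{2}$)
$- 21 \left(\left(-24\right) \left(-8\right) + G{\left(-19 \right)}\right) \left(W - 32\right) = - 21 \left(\left(-24\right) \left(-8\right) + 7 \left(-19\right) \left(1 + 2 \left(-19\right)\right)\right) \left(127 - 32\right) = - 21 \left(192 + 7 \left(-19\right) \left(1 - 38\right)\right) 95 = - 21 \left(192 + 7 \left(-19\right) \left(-37\right)\right) 95 = - 21 \left(192 + 4921\right) 95 = - 21 \cdot 5113 \cdot 95 = \left(-21\right) 485735 = -10200435$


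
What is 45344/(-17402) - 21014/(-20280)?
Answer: -138472673/88228140 ≈ -1.5695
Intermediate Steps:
45344/(-17402) - 21014/(-20280) = 45344*(-1/17402) - 21014*(-1/20280) = -22672/8701 + 10507/10140 = -138472673/88228140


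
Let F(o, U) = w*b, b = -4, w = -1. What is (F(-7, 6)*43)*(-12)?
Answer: -2064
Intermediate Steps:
F(o, U) = 4 (F(o, U) = -1*(-4) = 4)
(F(-7, 6)*43)*(-12) = (4*43)*(-12) = 172*(-12) = -2064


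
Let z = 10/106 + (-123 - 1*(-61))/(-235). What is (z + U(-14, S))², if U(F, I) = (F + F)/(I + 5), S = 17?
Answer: 15699839401/18770370025 ≈ 0.83642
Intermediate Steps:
U(F, I) = 2*F/(5 + I) (U(F, I) = (2*F)/(5 + I) = 2*F/(5 + I))
z = 4461/12455 (z = 10*(1/106) + (-123 + 61)*(-1/235) = 5/53 - 62*(-1/235) = 5/53 + 62/235 = 4461/12455 ≈ 0.35817)
(z + U(-14, S))² = (4461/12455 + 2*(-14)/(5 + 17))² = (4461/12455 + 2*(-14)/22)² = (4461/12455 + 2*(-14)*(1/22))² = (4461/12455 - 14/11)² = (-125299/137005)² = 15699839401/18770370025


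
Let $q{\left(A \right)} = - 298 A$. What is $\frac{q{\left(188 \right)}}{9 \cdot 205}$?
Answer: $- \frac{56024}{1845} \approx -30.365$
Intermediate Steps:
$\frac{q{\left(188 \right)}}{9 \cdot 205} = \frac{\left(-298\right) 188}{9 \cdot 205} = - \frac{56024}{1845}$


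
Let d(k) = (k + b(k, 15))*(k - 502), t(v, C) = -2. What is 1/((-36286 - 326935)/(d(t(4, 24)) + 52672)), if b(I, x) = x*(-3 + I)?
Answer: -91480/363221 ≈ -0.25186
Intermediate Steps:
d(k) = (-502 + k)*(-45 + 16*k) (d(k) = (k + 15*(-3 + k))*(k - 502) = (k + (-45 + 15*k))*(-502 + k) = (-45 + 16*k)*(-502 + k) = (-502 + k)*(-45 + 16*k))
1/((-36286 - 326935)/(d(t(4, 24)) + 52672)) = 1/((-36286 - 326935)/((22590 - 8077*(-2) + 16*(-2)²) + 52672)) = 1/(-363221/((22590 + 16154 + 16*4) + 52672)) = 1/(-363221/((22590 + 16154 + 64) + 52672)) = 1/(-363221/(38808 + 52672)) = 1/(-363221/91480) = -91480/363221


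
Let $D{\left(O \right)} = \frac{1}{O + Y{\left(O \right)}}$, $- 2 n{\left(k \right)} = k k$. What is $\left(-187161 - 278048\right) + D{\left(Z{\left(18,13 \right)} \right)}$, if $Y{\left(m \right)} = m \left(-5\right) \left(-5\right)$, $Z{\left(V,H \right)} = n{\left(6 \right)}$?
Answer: $- \frac{217717813}{468} \approx -4.6521 \cdot 10^{5}$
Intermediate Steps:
$n{\left(k \right)} = - \frac{k^{2}}{2}$ ($n{\left(k \right)} = - \frac{k k}{2} = - \frac{k^{2}}{2}$)
$Z{\left(V,H \right)} = -18$ ($Z{\left(V,H \right)} = - \frac{6^{2}}{2} = \left(- \frac{1}{2}\right) 36 = -18$)
$Y{\left(m \right)} = 25 m$ ($Y{\left(m \right)} = - 5 m \left(-5\right) = 25 m$)
$D{\left(O \right)} = \frac{1}{26 O}$ ($D{\left(O \right)} = \frac{1}{O + 25 O} = \frac{1}{26 O}$)
$\left(-187161 - 278048\right) + D{\left(Z{\left(18,13 \right)} \right)} = \left(-187161 - 278048\right) + \frac{1}{26 \left(-18\right)} = -465209 + \frac{1}{26} \left(- \frac{1}{18}\right) = -465209 - \frac{1}{468} = - \frac{217717813}{468}$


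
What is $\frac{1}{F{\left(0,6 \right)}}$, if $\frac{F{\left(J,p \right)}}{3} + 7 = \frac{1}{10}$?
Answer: $- \frac{10}{207} \approx -0.048309$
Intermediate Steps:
$F{\left(J,p \right)} = - \frac{207}{10}$ ($F{\left(J,p \right)} = -21 + \frac{3}{10} = - \frac{207}{10}$)
$\frac{1}{F{\left(0,6 \right)}} = \frac{1}{- \frac{207}{10}} = - \frac{10}{207}$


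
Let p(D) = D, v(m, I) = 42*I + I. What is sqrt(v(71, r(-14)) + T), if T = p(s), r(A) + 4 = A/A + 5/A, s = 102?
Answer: I*sqrt(8302)/14 ≈ 6.5082*I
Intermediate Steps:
r(A) = -3 + 5/A (r(A) = -4 + (A/A + 5/A) = -4 + (1 + 5/A) = -3 + 5/A)
v(m, I) = 43*I
T = 102
sqrt(v(71, r(-14)) + T) = sqrt(43*(-3 + 5/(-14)) + 102) = sqrt(43*(-3 + 5*(-1/14)) + 102) = sqrt(43*(-3 - 5/14) + 102) = sqrt(43*(-47/14) + 102) = sqrt(-2021/14 + 102) = sqrt(-593/14) = I*sqrt(8302)/14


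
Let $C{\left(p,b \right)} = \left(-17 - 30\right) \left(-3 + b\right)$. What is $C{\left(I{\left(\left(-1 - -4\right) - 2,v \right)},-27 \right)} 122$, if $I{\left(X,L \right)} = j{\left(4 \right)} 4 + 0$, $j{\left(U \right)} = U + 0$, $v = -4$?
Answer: $172020$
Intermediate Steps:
$j{\left(U \right)} = U$
$I{\left(X,L \right)} = 16$ ($I{\left(X,L \right)} = 4 \cdot 4 + 0 = 16 + 0 = 16$)
$C{\left(p,b \right)} = 141 - 47 b$ ($C{\left(p,b \right)} = - 47 \left(-3 + b\right) = 141 - 47 b$)
$C{\left(I{\left(\left(-1 - -4\right) - 2,v \right)},-27 \right)} 122 = \left(141 - -1269\right) 122 = \left(141 + 1269\right) 122 = 1410 \cdot 122 = 172020$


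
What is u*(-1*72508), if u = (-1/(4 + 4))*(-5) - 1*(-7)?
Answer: -1105747/2 ≈ -5.5287e+5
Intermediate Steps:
u = 61/8 (u = (-1/8)*(-5) + 7 = ((⅛)*(-1))*(-5) + 7 = -⅛*(-5) + 7 = 5/8 + 7 = 61/8 ≈ 7.6250)
u*(-1*72508) = 61*(-1*72508)/8 = (61/8)*(-72508) = -1105747/2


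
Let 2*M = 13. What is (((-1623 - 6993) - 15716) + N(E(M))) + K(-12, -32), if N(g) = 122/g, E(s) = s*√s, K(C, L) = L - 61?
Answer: -24425 + 244*√26/169 ≈ -24418.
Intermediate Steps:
K(C, L) = -61 + L
M = 13/2 (M = (½)*13 = 13/2 ≈ 6.5000)
E(s) = s^(3/2)
(((-1623 - 6993) - 15716) + N(E(M))) + K(-12, -32) = (((-1623 - 6993) - 15716) + 122/((13/2)^(3/2))) + (-61 - 32) = ((-8616 - 15716) + 122/((13*√26/4))) - 93 = (-24332 + 122*(2*√26/169)) - 93 = (-24332 + 244*√26/169) - 93 = -24425 + 244*√26/169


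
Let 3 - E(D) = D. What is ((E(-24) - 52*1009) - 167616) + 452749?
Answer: 232692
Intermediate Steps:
E(D) = 3 - D
((E(-24) - 52*1009) - 167616) + 452749 = (((3 - 1*(-24)) - 52*1009) - 167616) + 452749 = (((3 + 24) - 52468) - 167616) + 452749 = ((27 - 52468) - 167616) + 452749 = (-52441 - 167616) + 452749 = -220057 + 452749 = 232692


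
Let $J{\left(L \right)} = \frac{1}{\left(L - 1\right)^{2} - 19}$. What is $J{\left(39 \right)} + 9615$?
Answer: $\frac{13701376}{1425} \approx 9615.0$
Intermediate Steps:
$J{\left(L \right)} = \frac{1}{-19 + \left(-1 + L\right)^{2}}$ ($J{\left(L \right)} = \frac{1}{\left(-1 + L\right)^{2} - 19} = \frac{1}{-19 + \left(-1 + L\right)^{2}}$)
$J{\left(39 \right)} + 9615 = \frac{1}{-19 + \left(-1 + 39\right)^{2}} + 9615 = \frac{1}{-19 + 38^{2}} + 9615 = \frac{1}{-19 + 1444} + 9615 = \frac{1}{1425} + 9615 = \frac{13701376}{1425}$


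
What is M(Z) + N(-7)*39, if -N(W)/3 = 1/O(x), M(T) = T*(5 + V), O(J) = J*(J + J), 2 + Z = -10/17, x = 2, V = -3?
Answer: -2693/136 ≈ -19.801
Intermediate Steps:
Z = -44/17 (Z = -2 - 10/17 = -44/17 ≈ -2.5882)
O(J) = 2*J**2 (O(J) = J*(2*J) = 2*J**2)
M(T) = 2*T (M(T) = T*(5 - 3) = T*2 = 2*T)
N(W) = -3/8 (N(W) = -3/(2*2**2) = -3/(2*4) = -3/8)
M(Z) + N(-7)*39 = 2*(-44/17) - 3/8*39 = -88/17 - 117/8 = -2693/136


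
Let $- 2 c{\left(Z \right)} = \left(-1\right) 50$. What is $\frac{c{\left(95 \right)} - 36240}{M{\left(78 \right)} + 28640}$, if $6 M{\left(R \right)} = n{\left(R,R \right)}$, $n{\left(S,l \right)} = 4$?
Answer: $- \frac{108645}{85922} \approx -1.2645$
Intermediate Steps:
$M{\left(R \right)} = \frac{2}{3}$ ($M{\left(R \right)} = \frac{1}{6} \cdot 4 = \frac{2}{3}$)
$c{\left(Z \right)} = 25$ ($c{\left(Z \right)} = - \frac{\left(-1\right) 50}{2} = \left(- \frac{1}{2}\right) \left(-50\right) = 25$)
$\frac{c{\left(95 \right)} - 36240}{M{\left(78 \right)} + 28640} = \frac{25 - 36240}{\frac{2}{3} + 28640} = - \frac{36215}{\frac{85922}{3}} = \left(-36215\right) \frac{3}{85922} = - \frac{108645}{85922}$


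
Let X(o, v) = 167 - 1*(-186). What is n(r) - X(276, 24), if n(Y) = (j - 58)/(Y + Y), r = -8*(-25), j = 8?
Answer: -2825/8 ≈ -353.13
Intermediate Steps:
r = 200
X(o, v) = 353 (X(o, v) = 167 + 186 = 353)
n(Y) = -25/Y (n(Y) = (8 - 58)/(Y + Y) = -50*1/(2*Y) = -25/Y)
n(r) - X(276, 24) = -25/200 - 1*353 = -25*1/200 - 353 = -1/8 - 353 = -2825/8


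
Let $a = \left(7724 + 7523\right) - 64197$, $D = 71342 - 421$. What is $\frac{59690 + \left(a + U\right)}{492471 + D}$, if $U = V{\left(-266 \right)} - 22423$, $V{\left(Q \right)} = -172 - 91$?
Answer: $- \frac{5973}{281696} \approx -0.021204$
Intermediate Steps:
$D = 70921$ ($D = 71342 - 421 = 70921$)
$V{\left(Q \right)} = -263$ ($V{\left(Q \right)} = -172 - 91 = -263$)
$a = -48950$ ($a = 15247 - 64197 = -48950$)
$U = -22686$ ($U = -263 - 22423 = -22686$)
$\frac{59690 + \left(a + U\right)}{492471 + D} = \frac{59690 - 71636}{492471 + 70921} = \frac{59690 - 71636}{563392} = \left(-11946\right) \frac{1}{563392} = - \frac{5973}{281696}$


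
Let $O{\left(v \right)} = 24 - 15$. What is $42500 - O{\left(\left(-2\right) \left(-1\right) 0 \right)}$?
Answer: $42491$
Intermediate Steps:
$O{\left(v \right)} = 9$ ($O{\left(v \right)} = 24 - 15 = 9$)
$42500 - O{\left(\left(-2\right) \left(-1\right) 0 \right)} = 42500 - 9 = 42491$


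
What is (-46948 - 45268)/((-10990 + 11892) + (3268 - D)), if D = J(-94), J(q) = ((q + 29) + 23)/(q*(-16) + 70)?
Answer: -72573992/3281811 ≈ -22.114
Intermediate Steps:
J(q) = (52 + q)/(70 - 16*q) (J(q) = ((29 + q) + 23)/(-16*q + 70) = (52 + q)/(70 - 16*q))
D = -21/787 (D = (-52 - 1*(-94))/(2*(-35 + 8*(-94))) = (-52 + 94)/(2*(-35 - 752)) = (1/2)*42/(-787) = (1/2)*(-1/787)*42 = -21/787 ≈ -0.026684)
(-46948 - 45268)/((-10990 + 11892) + (3268 - D)) = (-46948 - 45268)/((-10990 + 11892) + (3268 - 1*(-21/787))) = -92216/(902 + (3268 + 21/787)) = -92216/(902 + 2571937/787) = -92216/3281811/787 = -92216*787/3281811 = -72573992/3281811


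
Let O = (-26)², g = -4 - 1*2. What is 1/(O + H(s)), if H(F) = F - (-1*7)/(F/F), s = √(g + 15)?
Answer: 1/686 ≈ 0.0014577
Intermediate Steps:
g = -6 (g = -4 - 2 = -6)
O = 676
s = 3 (s = √(-6 + 15) = √9 = 3)
H(F) = 7 + F (H(F) = F - (-7)/1 = F - (-7) = F - 1*(-7) = F + 7 = 7 + F)
1/(O + H(s)) = 1/(676 + (7 + 3)) = 1/(676 + 10) = 1/686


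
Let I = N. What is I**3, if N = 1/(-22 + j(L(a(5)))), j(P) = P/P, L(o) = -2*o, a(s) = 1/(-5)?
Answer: -1/9261 ≈ -0.00010798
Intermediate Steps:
a(s) = -1/5
j(P) = 1
N = -1/21 (N = 1/(-22 + 1) = 1/(-21) = -1/21 ≈ -0.047619)
I = -1/21 ≈ -0.047619
I**3 = (-1/21)**3 = -1/9261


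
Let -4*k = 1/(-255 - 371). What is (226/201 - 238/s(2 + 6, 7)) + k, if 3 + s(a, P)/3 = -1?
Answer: 10548301/503304 ≈ 20.958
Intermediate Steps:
s(a, P) = -12 (s(a, P) = -9 + 3*(-1) = -9 - 3 = -12)
k = 1/2504 (k = -1/(4*(-255 - 371)) = -1/4/(-626) = -1/4*(-1/626) = 1/2504 ≈ 0.00039936)
(226/201 - 238/s(2 + 6, 7)) + k = (226/201 - 238/(-12)) + 1/2504 = (226*(1/201) - 238*(-1/12)) + 1/2504 = (226/201 + 119/6) + 1/2504 = 8425/402 + 1/2504 = 10548301/503304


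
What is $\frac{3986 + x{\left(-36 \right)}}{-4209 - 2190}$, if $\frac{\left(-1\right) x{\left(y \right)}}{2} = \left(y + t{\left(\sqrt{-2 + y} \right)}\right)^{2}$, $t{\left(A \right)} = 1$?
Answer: $- \frac{512}{2133} \approx -0.24004$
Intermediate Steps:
$x{\left(y \right)} = - 2 \left(1 + y\right)^{2}$ ($x{\left(y \right)} = - 2 \left(y + 1\right)^{2} = - 2 \left(1 + y\right)^{2}$)
$\frac{3986 + x{\left(-36 \right)}}{-4209 - 2190} = \frac{3986 - 2 \left(1 - 36\right)^{2}}{-4209 - 2190} = \frac{3986 - 2 \left(-35\right)^{2}}{-6399} = \left(3986 - 2450\right) \left(- \frac{1}{6399}\right) = 1536 \left(- \frac{1}{6399}\right) = - \frac{512}{2133}$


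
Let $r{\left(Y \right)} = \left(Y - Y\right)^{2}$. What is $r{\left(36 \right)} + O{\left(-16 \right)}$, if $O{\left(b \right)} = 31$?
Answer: $31$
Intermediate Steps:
$r{\left(Y \right)} = 0$ ($r{\left(Y \right)} = 0^{2} = 0$)
$r{\left(36 \right)} + O{\left(-16 \right)} = 0 + 31 = 31$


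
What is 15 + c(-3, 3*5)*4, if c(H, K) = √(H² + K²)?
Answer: 15 + 12*√26 ≈ 76.188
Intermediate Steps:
15 + c(-3, 3*5)*4 = 15 + √((-3)² + (3*5)²)*4 = 15 + √(9 + 15²)*4 = 15 + √(9 + 225)*4 = 15 + √234*4 = 15 + (3*√26)*4 = 15 + 12*√26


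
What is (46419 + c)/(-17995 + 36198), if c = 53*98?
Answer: 51613/18203 ≈ 2.8354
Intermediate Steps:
c = 5194
(46419 + c)/(-17995 + 36198) = (46419 + 5194)/(-17995 + 36198) = 51613/18203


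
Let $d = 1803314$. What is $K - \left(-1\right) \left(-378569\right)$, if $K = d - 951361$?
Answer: $473384$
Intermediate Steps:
$K = 851953$ ($K = 1803314 - 951361 = 851953$)
$K - \left(-1\right) \left(-378569\right) = 851953 - \left(-1\right) \left(-378569\right) = 851953 - 378569 = 473384$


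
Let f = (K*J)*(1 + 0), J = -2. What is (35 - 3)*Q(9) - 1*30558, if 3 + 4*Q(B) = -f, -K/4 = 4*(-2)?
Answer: -30070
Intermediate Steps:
K = 32 (K = -16*(-2) = -4*(-8) = 32)
f = -64 (f = (32*(-2))*(1 + 0) = -64*1 = -64)
Q(B) = 61/4 (Q(B) = -¾ + (-1*(-64))/4 = -¾ + (¼)*64 = -¾ + 16 = 61/4)
(35 - 3)*Q(9) - 1*30558 = (35 - 3)*(61/4) - 1*30558 = 32*(61/4) - 30558 = 488 - 30558 = -30070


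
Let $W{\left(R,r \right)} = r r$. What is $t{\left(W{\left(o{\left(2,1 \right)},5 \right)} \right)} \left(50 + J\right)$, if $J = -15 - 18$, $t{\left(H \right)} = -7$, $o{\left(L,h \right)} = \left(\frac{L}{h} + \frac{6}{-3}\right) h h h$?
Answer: $-119$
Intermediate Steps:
$o{\left(L,h \right)} = h^{3} \left(-2 + \frac{L}{h}\right)$ ($o{\left(L,h \right)} = \left(\frac{L}{h} + 6 \left(- \frac{1}{3}\right)\right) h^{2} h = \left(\frac{L}{h} - 2\right) h^{3} = \left(-2 + \frac{L}{h}\right) h^{3} = h^{3} \left(-2 + \frac{L}{h}\right)$)
$W{\left(R,r \right)} = r^{2}$
$J = -33$ ($J = -15 - 18 = -33$)
$t{\left(W{\left(o{\left(2,1 \right)},5 \right)} \right)} \left(50 + J\right) = - 7 \left(50 - 33\right) = \left(-7\right) 17 = -119$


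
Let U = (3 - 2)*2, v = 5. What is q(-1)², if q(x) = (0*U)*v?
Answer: 0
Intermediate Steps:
U = 2 (U = 1*2 = 2)
q(x) = 0 (q(x) = (0*2)*5 = 0*5 = 0)
q(-1)² = 0² = 0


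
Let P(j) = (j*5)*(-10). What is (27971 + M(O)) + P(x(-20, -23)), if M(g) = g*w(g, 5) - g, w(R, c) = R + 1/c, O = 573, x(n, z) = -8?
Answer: 1781208/5 ≈ 3.5624e+5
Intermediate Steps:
M(g) = -g + g*(1/5 + g) (M(g) = g*(g + 1/5) - g = g*(1/5 + g) - g = -g + g*(1/5 + g))
P(j) = -50*j (P(j) = (5*j)*(-10) = -50*j)
(27971 + M(O)) + P(x(-20, -23)) = (27971 + (1/5)*573*(-4 + 5*573)) - 50*(-8) = (27971 + (1/5)*573*(-4 + 2865)) + 400 = (27971 + (1/5)*573*2861) + 400 = (27971 + 1639353/5) + 400 = 1779208/5 + 400 = 1781208/5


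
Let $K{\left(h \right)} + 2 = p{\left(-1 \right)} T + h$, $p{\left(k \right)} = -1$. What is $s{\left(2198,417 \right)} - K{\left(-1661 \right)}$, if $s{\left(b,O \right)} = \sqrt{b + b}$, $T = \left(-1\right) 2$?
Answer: $1661 + 2 \sqrt{1099} \approx 1727.3$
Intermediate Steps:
$T = -2$
$K{\left(h \right)} = h$ ($K{\left(h \right)} = -2 + \left(\left(-1\right) \left(-2\right) + h\right) = -2 + \left(2 + h\right) = h$)
$s{\left(b,O \right)} = \sqrt{2} \sqrt{b}$ ($s{\left(b,O \right)} = \sqrt{2 b} = \sqrt{2} \sqrt{b}$)
$s{\left(2198,417 \right)} - K{\left(-1661 \right)} = \sqrt{2} \sqrt{2198} - -1661 = 2 \sqrt{1099} + 1661 = 1661 + 2 \sqrt{1099}$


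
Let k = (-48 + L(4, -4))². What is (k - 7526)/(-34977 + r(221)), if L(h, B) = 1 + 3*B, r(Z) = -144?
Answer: 4045/35121 ≈ 0.11517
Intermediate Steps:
k = 3481 (k = (-48 + (1 + 3*(-4)))² = (-48 + (1 - 12))² = (-48 - 11)² = (-59)² = 3481)
(k - 7526)/(-34977 + r(221)) = (3481 - 7526)/(-34977 - 144) = -4045/(-35121) = -4045*(-1/35121) = 4045/35121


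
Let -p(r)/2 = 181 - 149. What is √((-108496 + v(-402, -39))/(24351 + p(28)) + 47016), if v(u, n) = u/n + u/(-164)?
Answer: √31511318179368473654/25889942 ≈ 216.82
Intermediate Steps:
v(u, n) = -u/164 + u/n (v(u, n) = u/n + u*(-1/164) = u/n - u/164 = -u/164 + u/n)
p(r) = -64 (p(r) = -2*(181 - 149) = -2*32 = -64)
√((-108496 + v(-402, -39))/(24351 + p(28)) + 47016) = √((-108496 + (-1/164*(-402) - 402/(-39)))/(24351 - 64) + 47016) = √((-108496 + (201/82 - 402*(-1/39)))/24287 + 47016) = √((-108496 + (201/82 + 134/13))*(1/24287) + 47016) = √((-108496 + 13601/1066)*(1/24287) + 47016) = √(-115643135/1066*1/24287 + 47016) = √(-115643135/25889942 + 47016) = √(1217125869937/25889942) = √31511318179368473654/25889942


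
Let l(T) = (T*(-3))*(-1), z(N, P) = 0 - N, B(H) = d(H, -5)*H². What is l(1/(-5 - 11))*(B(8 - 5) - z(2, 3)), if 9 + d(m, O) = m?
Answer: 39/4 ≈ 9.7500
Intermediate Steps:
d(m, O) = -9 + m
B(H) = H²*(-9 + H) (B(H) = (-9 + H)*H² = H²*(-9 + H))
z(N, P) = -N
l(T) = 3*T (l(T) = -3*T*(-1) = 3*T)
l(1/(-5 - 11))*(B(8 - 5) - z(2, 3)) = (3/(-5 - 11))*((8 - 5)²*(-9 + (8 - 5)) - (-1)*2) = (3/(-16))*(3²*(-9 + 3) - 1*(-2)) = (3*(-1/16))*(9*(-6) + 2) = -3*(-54 + 2)/16 = -3/16*(-52) = 39/4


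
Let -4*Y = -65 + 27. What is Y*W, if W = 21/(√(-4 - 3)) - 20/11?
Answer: -190/11 - 57*I*√7/2 ≈ -17.273 - 75.404*I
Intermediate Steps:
Y = 19/2 (Y = -(-65 + 27)/4 = -¼*(-38) = 19/2 ≈ 9.5000)
W = -20/11 - 3*I*√7 (W = 21/(√(-7)) - 20*1/11 = 21/((I*√7)) - 20/11 = 21*(-I*√7/7) - 20/11 = -3*I*√7 - 20/11 = -20/11 - 3*I*√7 ≈ -1.8182 - 7.9373*I)
Y*W = 19*(-20/11 - 3*I*√7)/2 = -190/11 - 57*I*√7/2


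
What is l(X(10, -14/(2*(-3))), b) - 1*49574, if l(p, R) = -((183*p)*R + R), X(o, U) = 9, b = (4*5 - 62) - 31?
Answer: 70730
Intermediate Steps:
b = -73 (b = (20 - 62) - 31 = -42 - 31 = -73)
l(p, R) = -R - 183*R*p (l(p, R) = -(183*R*p + R) = -(R + 183*R*p) = -R - 183*R*p)
l(X(10, -14/(2*(-3))), b) - 1*49574 = -1*(-73)*(1 + 183*9) - 1*49574 = -1*(-73)*(1 + 1647) - 49574 = -1*(-73)*1648 - 49574 = 120304 - 49574 = 70730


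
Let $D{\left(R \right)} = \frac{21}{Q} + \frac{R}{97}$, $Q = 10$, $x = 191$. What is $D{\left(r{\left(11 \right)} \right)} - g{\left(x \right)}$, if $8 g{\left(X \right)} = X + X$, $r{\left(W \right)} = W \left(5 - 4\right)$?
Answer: $- \frac{88341}{1940} \approx -45.537$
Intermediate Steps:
$r{\left(W \right)} = W$ ($r{\left(W \right)} = W 1 = W$)
$D{\left(R \right)} = \frac{21}{10} + \frac{R}{97}$
$g{\left(X \right)} = \frac{X}{4}$ ($g{\left(X \right)} = \frac{X + X}{8} = \frac{2 X}{8} = \frac{X}{4}$)
$D{\left(r{\left(11 \right)} \right)} - g{\left(x \right)} = \left(\frac{21}{10} + \frac{1}{97} \cdot 11\right) - \frac{1}{4} \cdot 191 = \left(\frac{21}{10} + \frac{11}{97}\right) - \frac{191}{4} = \frac{2147}{970} - \frac{191}{4} = - \frac{88341}{1940}$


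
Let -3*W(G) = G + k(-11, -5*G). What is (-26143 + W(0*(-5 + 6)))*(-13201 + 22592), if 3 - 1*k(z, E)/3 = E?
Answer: -245537086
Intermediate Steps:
k(z, E) = 9 - 3*E
W(G) = -3 - 16*G/3 (W(G) = -(G + (9 - (-15)*G))/3 = -(G + (9 + 15*G))/3 = -(9 + 16*G)/3 = -3 - 16*G/3)
(-26143 + W(0*(-5 + 6)))*(-13201 + 22592) = (-26143 + (-3 - 0*(-5 + 6)))*(-13201 + 22592) = (-26143 + (-3 - 0))*9391 = (-26143 + (-3 - 16/3*0))*9391 = (-26143 + (-3 + 0))*9391 = (-26143 - 3)*9391 = -26146*9391 = -245537086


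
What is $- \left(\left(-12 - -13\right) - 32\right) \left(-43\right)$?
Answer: $-1333$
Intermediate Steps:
$- \left(\left(-12 - -13\right) - 32\right) \left(-43\right) = - \left(\left(-12 + 13\right) - 32\right) \left(-43\right) = - \left(1 - 32\right) \left(-43\right) = - \left(-31\right) \left(-43\right) = \left(-1\right) 1333 = -1333$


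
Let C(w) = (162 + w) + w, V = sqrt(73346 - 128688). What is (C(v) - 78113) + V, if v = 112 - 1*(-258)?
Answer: -77211 + I*sqrt(55342) ≈ -77211.0 + 235.25*I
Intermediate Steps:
v = 370 (v = 112 + 258 = 370)
V = I*sqrt(55342) (V = sqrt(-55342) = I*sqrt(55342) ≈ 235.25*I)
C(w) = 162 + 2*w
(C(v) - 78113) + V = ((162 + 2*370) - 78113) + I*sqrt(55342) = ((162 + 740) - 78113) + I*sqrt(55342) = (902 - 78113) + I*sqrt(55342) = -77211 + I*sqrt(55342)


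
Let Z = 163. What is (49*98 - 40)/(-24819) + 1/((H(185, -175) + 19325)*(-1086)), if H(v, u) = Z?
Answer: -33594280145/175089507264 ≈ -0.19187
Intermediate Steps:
H(v, u) = 163
(49*98 - 40)/(-24819) + 1/((H(185, -175) + 19325)*(-1086)) = (49*98 - 40)/(-24819) + 1/((163 + 19325)*(-1086)) = (4802 - 40)*(-1/24819) - 1/1086/19488 = 4762*(-1/24819) + (1/19488)*(-1/1086) = -4762/24819 - 1/21163968 = -33594280145/175089507264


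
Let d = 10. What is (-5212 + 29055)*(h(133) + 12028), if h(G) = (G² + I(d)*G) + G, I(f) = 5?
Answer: 727569145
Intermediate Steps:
h(G) = G² + 6*G (h(G) = (G² + 5*G) + G = G² + 6*G)
(-5212 + 29055)*(h(133) + 12028) = (-5212 + 29055)*(133*(6 + 133) + 12028) = 23843*(133*139 + 12028) = 23843*(18487 + 12028) = 23843*30515 = 727569145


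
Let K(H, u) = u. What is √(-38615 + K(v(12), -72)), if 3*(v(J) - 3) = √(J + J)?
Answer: I*√38687 ≈ 196.69*I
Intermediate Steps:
v(J) = 3 + √2*√J/3 (v(J) = 3 + √(J + J)/3 = 3 + √(2*J)/3 = 3 + (√2*√J)/3 = 3 + √2*√J/3)
√(-38615 + K(v(12), -72)) = √(-38615 - 72) = √(-38687) = I*√38687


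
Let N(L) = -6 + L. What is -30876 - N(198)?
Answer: -31068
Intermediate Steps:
-30876 - N(198) = -30876 - (-6 + 198) = -30876 - 1*192 = -30876 - 192 = -31068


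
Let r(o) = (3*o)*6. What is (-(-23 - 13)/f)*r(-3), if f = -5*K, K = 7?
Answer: 1944/35 ≈ 55.543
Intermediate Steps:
f = -35 (f = -5*7 = -35)
r(o) = 18*o
(-(-23 - 13)/f)*r(-3) = (-(-23 - 13)/(-35))*(18*(-3)) = -(-36)*(-1)/35*(-54) = -1*36/35*(-54) = -36/35*(-54) = 1944/35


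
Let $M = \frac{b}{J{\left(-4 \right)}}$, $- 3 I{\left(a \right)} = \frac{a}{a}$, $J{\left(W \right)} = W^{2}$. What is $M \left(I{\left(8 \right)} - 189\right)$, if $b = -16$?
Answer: $\frac{568}{3} \approx 189.33$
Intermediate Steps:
$I{\left(a \right)} = - \frac{1}{3}$ ($I{\left(a \right)} = - \frac{a \frac{1}{a}}{3} = \left(- \frac{1}{3}\right) 1 = - \frac{1}{3}$)
$M = -1$ ($M = - \frac{16}{\left(-4\right)^{2}} = - \frac{16}{16} = \left(-16\right) \frac{1}{16} = -1$)
$M \left(I{\left(8 \right)} - 189\right) = - (- \frac{1}{3} - 189) = \left(-1\right) \left(- \frac{568}{3}\right) = \frac{568}{3}$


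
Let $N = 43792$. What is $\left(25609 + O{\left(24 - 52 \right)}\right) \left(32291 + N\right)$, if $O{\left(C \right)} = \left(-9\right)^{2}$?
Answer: $1954572270$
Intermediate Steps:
$O{\left(C \right)} = 81$
$\left(25609 + O{\left(24 - 52 \right)}\right) \left(32291 + N\right) = \left(25609 + 81\right) \left(32291 + 43792\right) = 25690 \cdot 76083 = 1954572270$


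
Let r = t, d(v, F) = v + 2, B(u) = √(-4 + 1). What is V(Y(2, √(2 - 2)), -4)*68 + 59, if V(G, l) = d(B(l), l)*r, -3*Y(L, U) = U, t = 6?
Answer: 875 + 408*I*√3 ≈ 875.0 + 706.68*I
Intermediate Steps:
B(u) = I*√3 (B(u) = √(-3) = I*√3)
d(v, F) = 2 + v
r = 6
Y(L, U) = -U/3
V(G, l) = 12 + 6*I*√3 (V(G, l) = (2 + I*√3)*6 = 12 + 6*I*√3)
V(Y(2, √(2 - 2)), -4)*68 + 59 = (12 + 6*I*√3)*68 + 59 = (816 + 408*I*√3) + 59 = 875 + 408*I*√3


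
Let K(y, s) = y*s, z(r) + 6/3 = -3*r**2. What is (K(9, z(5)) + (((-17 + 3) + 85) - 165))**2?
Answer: 619369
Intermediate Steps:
z(r) = -2 - 3*r**2
K(y, s) = s*y
(K(9, z(5)) + (((-17 + 3) + 85) - 165))**2 = ((-2 - 3*5**2)*9 + (((-17 + 3) + 85) - 165))**2 = ((-2 - 3*25)*9 + ((-14 + 85) - 165))**2 = ((-2 - 75)*9 + (71 - 165))**2 = (-77*9 - 94)**2 = (-693 - 94)**2 = (-787)**2 = 619369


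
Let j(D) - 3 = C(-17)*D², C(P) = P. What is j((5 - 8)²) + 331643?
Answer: 330269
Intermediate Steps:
j(D) = 3 - 17*D²
j((5 - 8)²) + 331643 = (3 - 17*(5 - 8)⁴) + 331643 = (3 - 17*((-3)²)²) + 331643 = (3 - 17*9²) + 331643 = (3 - 17*81) + 331643 = (3 - 1377) + 331643 = -1374 + 331643 = 330269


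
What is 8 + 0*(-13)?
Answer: 8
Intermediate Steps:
8 + 0*(-13) = 8 + 0 = 8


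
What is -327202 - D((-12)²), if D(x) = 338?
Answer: -327540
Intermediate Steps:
-327202 - D((-12)²) = -327202 - 1*338 = -327202 - 338 = -327540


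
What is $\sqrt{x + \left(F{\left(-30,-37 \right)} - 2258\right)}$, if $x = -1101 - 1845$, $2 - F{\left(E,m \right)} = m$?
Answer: $i \sqrt{5165} \approx 71.868 i$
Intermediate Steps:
$F{\left(E,m \right)} = 2 - m$
$x = -2946$ ($x = -1101 - 1845 = -2946$)
$\sqrt{x + \left(F{\left(-30,-37 \right)} - 2258\right)} = \sqrt{-2946 + \left(\left(2 - -37\right) - 2258\right)} = \sqrt{-2946 + \left(\left(2 + 37\right) - 2258\right)} = \sqrt{-2946 + \left(39 - 2258\right)} = \sqrt{-2946 - 2219} = \sqrt{-5165} = i \sqrt{5165}$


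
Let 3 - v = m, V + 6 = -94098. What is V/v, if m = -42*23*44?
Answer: -10456/4723 ≈ -2.2138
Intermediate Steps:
V = -94104 (V = -6 - 94098 = -94104)
m = -42504 (m = -966*44 = -42504)
v = 42507 (v = 3 - 1*(-42504) = 3 + 42504 = 42507)
V/v = -94104/42507 = -94104*1/42507 = -10456/4723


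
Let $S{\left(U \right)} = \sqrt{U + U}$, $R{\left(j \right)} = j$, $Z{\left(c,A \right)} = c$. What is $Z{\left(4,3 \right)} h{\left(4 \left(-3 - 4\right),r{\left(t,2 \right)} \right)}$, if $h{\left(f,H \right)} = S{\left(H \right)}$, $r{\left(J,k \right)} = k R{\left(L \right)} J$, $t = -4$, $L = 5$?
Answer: $16 i \sqrt{5} \approx 35.777 i$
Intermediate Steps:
$S{\left(U \right)} = \sqrt{2} \sqrt{U}$ ($S{\left(U \right)} = \sqrt{2 U} = \sqrt{2} \sqrt{U}$)
$r{\left(J,k \right)} = 5 J k$ ($r{\left(J,k \right)} = k 5 J = 5 k J = 5 J k$)
$h{\left(f,H \right)} = \sqrt{2} \sqrt{H}$
$Z{\left(4,3 \right)} h{\left(4 \left(-3 - 4\right),r{\left(t,2 \right)} \right)} = 4 \sqrt{2} \sqrt{5 \left(-4\right) 2} = 4 \sqrt{2} \sqrt{-40} = 4 \sqrt{2} \cdot 2 i \sqrt{10} = 4 \cdot 4 i \sqrt{5} = 16 i \sqrt{5}$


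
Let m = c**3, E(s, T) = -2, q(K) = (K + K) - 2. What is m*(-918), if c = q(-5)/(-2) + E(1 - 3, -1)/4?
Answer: -610929/4 ≈ -1.5273e+5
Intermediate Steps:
q(K) = -2 + 2*K (q(K) = 2*K - 2 = -2 + 2*K)
c = 11/2 (c = (-2 + 2*(-5))/(-2) - 2/4 = (-2 - 10)*(-1/2) - 2*1/4 = -12*(-1/2) - 1/2 = 6 - 1/2 = 11/2 ≈ 5.5000)
m = 1331/8 (m = (11/2)**3 = 1331/8 ≈ 166.38)
m*(-918) = (1331/8)*(-918) = -610929/4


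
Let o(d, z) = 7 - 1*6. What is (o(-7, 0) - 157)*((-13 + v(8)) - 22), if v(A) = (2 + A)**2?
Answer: -10140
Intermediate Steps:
o(d, z) = 1 (o(d, z) = 7 - 6 = 1)
(o(-7, 0) - 157)*((-13 + v(8)) - 22) = (1 - 157)*((-13 + (2 + 8)**2) - 22) = -156*((-13 + 10**2) - 22) = -156*((-13 + 100) - 22) = -156*(87 - 22) = -156*65 = -10140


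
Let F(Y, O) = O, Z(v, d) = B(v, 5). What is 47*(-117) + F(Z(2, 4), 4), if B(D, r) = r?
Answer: -5495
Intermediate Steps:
Z(v, d) = 5
47*(-117) + F(Z(2, 4), 4) = 47*(-117) + 4 = -5499 + 4 = -5495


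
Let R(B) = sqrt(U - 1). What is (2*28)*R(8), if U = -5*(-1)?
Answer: 112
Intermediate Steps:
U = 5
R(B) = 2 (R(B) = sqrt(5 - 1) = sqrt(4) = 2)
(2*28)*R(8) = (2*28)*2 = 56*2 = 112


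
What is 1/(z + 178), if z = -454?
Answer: -1/276 ≈ -0.0036232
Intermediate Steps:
1/(z + 178) = 1/(-454 + 178) = 1/(-276) = -1/276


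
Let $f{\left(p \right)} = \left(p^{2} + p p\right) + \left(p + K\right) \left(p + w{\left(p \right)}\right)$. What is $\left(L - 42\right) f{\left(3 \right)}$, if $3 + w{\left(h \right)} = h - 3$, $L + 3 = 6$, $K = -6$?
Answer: $-702$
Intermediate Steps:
$L = 3$ ($L = -3 + 6 = 3$)
$w{\left(h \right)} = -6 + h$ ($w{\left(h \right)} = -3 + \left(h - 3\right) = -3 + \left(-3 + h\right) = -6 + h$)
$f{\left(p \right)} = 2 p^{2} + \left(-6 + p\right) \left(-6 + 2 p\right)$ ($f{\left(p \right)} = \left(p^{2} + p p\right) + \left(p - 6\right) \left(p + \left(-6 + p\right)\right) = \left(p^{2} + p^{2}\right) + \left(-6 + p\right) \left(-6 + 2 p\right) = 2 p^{2} + \left(-6 + p\right) \left(-6 + 2 p\right)$)
$\left(L - 42\right) f{\left(3 \right)} = \left(3 - 42\right) \left(36 - 54 + 4 \cdot 3^{2}\right) = - 39 \left(36 - 54 + 4 \cdot 9\right) = - 39 \left(36 - 54 + 36\right) = \left(-39\right) 18 = -702$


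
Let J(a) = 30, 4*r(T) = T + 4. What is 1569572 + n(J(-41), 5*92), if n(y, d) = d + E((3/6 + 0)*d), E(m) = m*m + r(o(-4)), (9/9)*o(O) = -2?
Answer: 3245865/2 ≈ 1.6229e+6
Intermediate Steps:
o(O) = -2
r(T) = 1 + T/4 (r(T) = (T + 4)/4 = (4 + T)/4 = 1 + T/4)
E(m) = 1/2 + m**2 (E(m) = m*m + (1 + (1/4)*(-2)) = m**2 + (1 - 1/2) = m**2 + 1/2 = 1/2 + m**2)
n(y, d) = 1/2 + d + d**2/4 (n(y, d) = d + (1/2 + ((3/6 + 0)*d)**2) = d + (1/2 + ((3*(1/6) + 0)*d)**2) = d + (1/2 + ((1/2 + 0)*d)**2) = d + (1/2 + (d/2)**2) = d + (1/2 + d**2/4) = 1/2 + d + d**2/4)
1569572 + n(J(-41), 5*92) = 1569572 + (1/2 + 5*92 + (5*92)**2/4) = 1569572 + (1/2 + 460 + (1/4)*460**2) = 1569572 + (1/2 + 460 + (1/4)*211600) = 1569572 + (1/2 + 460 + 52900) = 1569572 + 106721/2 = 3245865/2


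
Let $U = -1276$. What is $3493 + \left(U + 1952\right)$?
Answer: $4169$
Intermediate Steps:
$3493 + \left(U + 1952\right) = 3493 + \left(-1276 + 1952\right) = 3493 + 676 = 4169$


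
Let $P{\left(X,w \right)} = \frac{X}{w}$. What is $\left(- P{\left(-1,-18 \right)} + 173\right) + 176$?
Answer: $\frac{6281}{18} \approx 348.94$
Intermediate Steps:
$\left(- P{\left(-1,-18 \right)} + 173\right) + 176 = \left(- \frac{-1}{-18} + 173\right) + 176 = \left(- \frac{\left(-1\right) \left(-1\right)}{18} + 173\right) + 176 = \left(\left(-1\right) \frac{1}{18} + 173\right) + 176 = \left(- \frac{1}{18} + 173\right) + 176 = \frac{3113}{18} + 176 = \frac{6281}{18}$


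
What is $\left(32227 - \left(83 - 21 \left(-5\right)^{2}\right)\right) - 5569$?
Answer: $27100$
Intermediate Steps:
$\left(32227 - \left(83 - 21 \left(-5\right)^{2}\right)\right) - 5569 = \left(32227 + \left(-83 + 21 \cdot 25\right)\right) - 5569 = \left(32227 + \left(-83 + 525\right)\right) - 5569 = \left(32227 + 442\right) - 5569 = 32669 - 5569 = 27100$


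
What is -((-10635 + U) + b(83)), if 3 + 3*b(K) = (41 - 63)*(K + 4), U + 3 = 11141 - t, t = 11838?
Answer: 11974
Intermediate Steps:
U = -700 (U = -3 + (11141 - 1*11838) = -3 + (11141 - 11838) = -3 - 697 = -700)
b(K) = -91/3 - 22*K/3 (b(K) = -1 + ((41 - 63)*(K + 4))/3 = -1 + (-22*(4 + K))/3 = -1 + (-88 - 22*K)/3 = -1 + (-88/3 - 22*K/3) = -91/3 - 22*K/3)
-((-10635 + U) + b(83)) = -((-10635 - 700) + (-91/3 - 22/3*83)) = -(-11335 + (-91/3 - 1826/3)) = -(-11335 - 639) = -1*(-11974) = 11974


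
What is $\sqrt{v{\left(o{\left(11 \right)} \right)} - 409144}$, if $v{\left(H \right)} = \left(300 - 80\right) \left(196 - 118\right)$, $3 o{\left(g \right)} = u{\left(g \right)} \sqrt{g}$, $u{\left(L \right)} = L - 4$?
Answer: $4 i \sqrt{24499} \approx 626.09 i$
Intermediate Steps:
$u{\left(L \right)} = -4 + L$
$o{\left(g \right)} = \frac{\sqrt{g} \left(-4 + g\right)}{3}$ ($o{\left(g \right)} = \frac{\left(-4 + g\right) \sqrt{g}}{3} = \frac{\sqrt{g} \left(-4 + g\right)}{3}$)
$v{\left(H \right)} = 17160$ ($v{\left(H \right)} = 220 \cdot 78 = 17160$)
$\sqrt{v{\left(o{\left(11 \right)} \right)} - 409144} = \sqrt{17160 - 409144} = \sqrt{-391984} = 4 i \sqrt{24499}$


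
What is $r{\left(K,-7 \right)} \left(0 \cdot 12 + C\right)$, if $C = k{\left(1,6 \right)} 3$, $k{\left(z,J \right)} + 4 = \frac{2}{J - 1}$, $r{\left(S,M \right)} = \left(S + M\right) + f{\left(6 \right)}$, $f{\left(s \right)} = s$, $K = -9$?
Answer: $108$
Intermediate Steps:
$r{\left(S,M \right)} = 6 + M + S$ ($r{\left(S,M \right)} = \left(S + M\right) + 6 = \left(M + S\right) + 6 = 6 + M + S$)
$k{\left(z,J \right)} = -4 + \frac{2}{-1 + J}$ ($k{\left(z,J \right)} = -4 + \frac{2}{J - 1} = -4 + \frac{2}{-1 + J}$)
$C = - \frac{54}{5}$ ($C = \frac{2 \left(3 - 12\right)}{-1 + 6} \cdot 3 = \frac{2 \left(3 - 12\right)}{5} \cdot 3 = 2 \cdot \frac{1}{5} \left(-9\right) 3 = \left(- \frac{18}{5}\right) 3 = - \frac{54}{5} \approx -10.8$)
$r{\left(K,-7 \right)} \left(0 \cdot 12 + C\right) = \left(6 - 7 - 9\right) \left(0 \cdot 12 - \frac{54}{5}\right) = - 10 \left(0 - \frac{54}{5}\right) = \left(-10\right) \left(- \frac{54}{5}\right) = 108$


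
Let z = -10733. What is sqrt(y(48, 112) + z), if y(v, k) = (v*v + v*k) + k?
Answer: I*sqrt(2941) ≈ 54.231*I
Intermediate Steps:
y(v, k) = k + v**2 + k*v (y(v, k) = (v**2 + k*v) + k = k + v**2 + k*v)
sqrt(y(48, 112) + z) = sqrt((112 + 48**2 + 112*48) - 10733) = sqrt((112 + 2304 + 5376) - 10733) = sqrt(7792 - 10733) = sqrt(-2941) = I*sqrt(2941)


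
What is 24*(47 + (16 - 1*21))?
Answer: 1008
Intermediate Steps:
24*(47 + (16 - 1*21)) = 24*(47 + (16 - 21)) = 24*(47 - 5) = 24*42 = 1008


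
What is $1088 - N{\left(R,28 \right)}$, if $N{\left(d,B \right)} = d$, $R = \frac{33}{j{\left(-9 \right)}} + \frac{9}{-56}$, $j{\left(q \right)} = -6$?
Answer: $\frac{61245}{56} \approx 1093.7$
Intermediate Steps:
$R = - \frac{317}{56}$ ($R = \frac{33}{-6} + \frac{9}{-56} = 33 \left(- \frac{1}{6}\right) + 9 \left(- \frac{1}{56}\right) = - \frac{11}{2} - \frac{9}{56} = - \frac{317}{56} \approx -5.6607$)
$1088 - N{\left(R,28 \right)} = 1088 - - \frac{317}{56} = 1088 + \frac{317}{56} = \frac{61245}{56}$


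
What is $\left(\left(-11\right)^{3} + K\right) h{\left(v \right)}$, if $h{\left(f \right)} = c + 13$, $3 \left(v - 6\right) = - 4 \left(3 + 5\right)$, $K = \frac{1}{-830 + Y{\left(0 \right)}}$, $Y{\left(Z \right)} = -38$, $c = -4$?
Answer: $- \frac{10397781}{868} \approx -11979.0$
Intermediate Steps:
$K = - \frac{1}{868}$ ($K = \frac{1}{-830 - 38} = \frac{1}{-868} = - \frac{1}{868} \approx -0.0011521$)
$v = - \frac{14}{3}$ ($v = 6 + \frac{\left(-4\right) \left(3 + 5\right)}{3} = 6 + \frac{\left(-4\right) 8}{3} = 6 + \frac{1}{3} \left(-32\right) = 6 - \frac{32}{3} = - \frac{14}{3} \approx -4.6667$)
$h{\left(f \right)} = 9$ ($h{\left(f \right)} = -4 + 13 = 9$)
$\left(\left(-11\right)^{3} + K\right) h{\left(v \right)} = \left(\left(-11\right)^{3} - \frac{1}{868}\right) 9 = \left(-1331 - \frac{1}{868}\right) 9 = \left(- \frac{1155309}{868}\right) 9 = - \frac{10397781}{868}$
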